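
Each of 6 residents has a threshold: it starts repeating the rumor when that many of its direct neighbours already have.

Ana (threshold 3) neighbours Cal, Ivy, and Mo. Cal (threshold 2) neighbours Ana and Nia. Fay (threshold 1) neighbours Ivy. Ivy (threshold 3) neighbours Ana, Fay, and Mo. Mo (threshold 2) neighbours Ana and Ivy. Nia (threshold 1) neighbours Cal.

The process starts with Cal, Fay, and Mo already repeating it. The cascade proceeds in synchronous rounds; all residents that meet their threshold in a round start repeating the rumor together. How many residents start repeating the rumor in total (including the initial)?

Round 1 — Cal, Fay, Mo start repeating the rumor (initial).
Round 2 — checking thresholds:
  Ana: 2 of 3 neighbours < 3, below threshold.
  Ivy: 2 of 3 neighbours < 3, below threshold.
  Nia: 1 of 1 neighbours ≥ 1, starts repeating the rumor.
Round 3 — no new spreads; cascade stops.

4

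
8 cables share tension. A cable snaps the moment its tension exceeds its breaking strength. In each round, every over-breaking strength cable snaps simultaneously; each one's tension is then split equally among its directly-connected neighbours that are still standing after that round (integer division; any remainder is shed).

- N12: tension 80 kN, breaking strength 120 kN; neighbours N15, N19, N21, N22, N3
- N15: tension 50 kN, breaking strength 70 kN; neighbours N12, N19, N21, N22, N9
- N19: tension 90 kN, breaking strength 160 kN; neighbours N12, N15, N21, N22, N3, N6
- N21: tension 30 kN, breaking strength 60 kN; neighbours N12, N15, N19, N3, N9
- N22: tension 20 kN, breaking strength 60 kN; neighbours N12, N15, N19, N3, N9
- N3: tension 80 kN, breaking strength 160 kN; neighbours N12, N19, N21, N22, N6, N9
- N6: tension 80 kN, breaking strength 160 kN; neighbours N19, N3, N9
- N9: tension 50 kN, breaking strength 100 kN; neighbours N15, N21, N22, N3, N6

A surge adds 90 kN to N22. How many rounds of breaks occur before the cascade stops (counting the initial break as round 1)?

Round 1 — N22 at 110 > 60. N22 snaps.
  N22 sheds 110 kN to N12, N15, N19, N3, N9: 22 each.
    N12: 80+22 = 102 ≤ 120
    N15: 50+22 = 72 > 70
    N19: 90+22 = 112 ≤ 160
    N3: 80+22 = 102 ≤ 160
    N9: 50+22 = 72 ≤ 100
Round 2 — N15 snaps.
  N15 sheds 72 kN to N12, N19, N21, N9: 18 each.
    N12: 102+18 = 120 ≤ 120
    N19: 112+18 = 130 ≤ 160
    N21: 30+18 = 48 ≤ 60
    N9: 72+18 = 90 ≤ 100
No further breaks.

2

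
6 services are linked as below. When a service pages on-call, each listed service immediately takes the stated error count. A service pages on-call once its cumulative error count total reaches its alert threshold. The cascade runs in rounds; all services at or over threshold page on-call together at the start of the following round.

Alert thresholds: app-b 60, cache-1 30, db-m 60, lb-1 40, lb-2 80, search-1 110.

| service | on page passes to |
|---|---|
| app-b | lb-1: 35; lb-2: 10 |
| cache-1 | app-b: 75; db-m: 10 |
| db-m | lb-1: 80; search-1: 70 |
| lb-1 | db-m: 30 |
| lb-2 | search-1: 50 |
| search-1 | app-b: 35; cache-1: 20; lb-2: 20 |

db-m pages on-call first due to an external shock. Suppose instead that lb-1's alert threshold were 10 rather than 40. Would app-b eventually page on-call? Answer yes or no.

no

With lb-1's alert threshold at 10:
Round 1 — db-m pages on-call (initial).
  lb-1: +80 → 80 ≥ 10
  search-1: +70 → 70 < 110
Round 2 — lb-1 pages on-call.
No further pages.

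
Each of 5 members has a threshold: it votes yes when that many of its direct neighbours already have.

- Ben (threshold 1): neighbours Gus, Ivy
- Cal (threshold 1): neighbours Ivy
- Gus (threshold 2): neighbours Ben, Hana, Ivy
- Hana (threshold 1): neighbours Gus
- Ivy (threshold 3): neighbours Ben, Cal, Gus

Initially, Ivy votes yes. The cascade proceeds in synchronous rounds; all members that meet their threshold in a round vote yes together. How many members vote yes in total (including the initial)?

5

Round 1 — Ivy votes yes (initial).
Round 2 — checking thresholds:
  Ben: 1 of 2 neighbours ≥ 1, votes yes.
  Cal: 1 of 1 neighbours ≥ 1, votes yes.
  Gus: 1 of 3 neighbours < 2, holds.
Round 3 — checking thresholds:
  Gus: 2 of 3 neighbours ≥ 2, votes yes.
Round 4 — checking thresholds:
  Hana: 1 of 1 neighbours ≥ 1, votes yes.
Round 5 — no new yes votes; cascade stops.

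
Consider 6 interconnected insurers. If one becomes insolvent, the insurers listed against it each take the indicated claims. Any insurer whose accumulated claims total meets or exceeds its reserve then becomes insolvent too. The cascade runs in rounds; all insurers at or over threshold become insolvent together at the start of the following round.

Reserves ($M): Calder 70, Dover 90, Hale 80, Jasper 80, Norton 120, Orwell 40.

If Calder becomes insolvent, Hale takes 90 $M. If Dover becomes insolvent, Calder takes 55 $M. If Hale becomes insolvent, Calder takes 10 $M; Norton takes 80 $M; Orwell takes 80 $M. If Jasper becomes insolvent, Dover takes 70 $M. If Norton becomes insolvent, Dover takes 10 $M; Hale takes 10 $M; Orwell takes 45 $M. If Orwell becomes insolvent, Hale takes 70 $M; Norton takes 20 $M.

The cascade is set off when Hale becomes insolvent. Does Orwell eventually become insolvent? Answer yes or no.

yes

Round 1 — Hale becomes insolvent (initial).
  Calder: +10 → 10 < 70
  Norton: +80 → 80 < 120
  Orwell: +80 → 80 ≥ 40
Round 2 — Orwell becomes insolvent.
  Norton: +20 → 100 < 120
No further insolvencies.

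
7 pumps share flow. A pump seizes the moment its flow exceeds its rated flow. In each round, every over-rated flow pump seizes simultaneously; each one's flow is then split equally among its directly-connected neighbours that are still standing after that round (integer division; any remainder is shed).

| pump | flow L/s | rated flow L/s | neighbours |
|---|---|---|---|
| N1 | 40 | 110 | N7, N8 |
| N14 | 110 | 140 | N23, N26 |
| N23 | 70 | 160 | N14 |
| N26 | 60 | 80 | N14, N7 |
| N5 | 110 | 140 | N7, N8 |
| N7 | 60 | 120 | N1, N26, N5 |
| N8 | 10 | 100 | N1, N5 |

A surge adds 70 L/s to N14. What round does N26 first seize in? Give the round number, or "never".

Round 1 — N14 at 180 > 140. N14 seizes.
  N14 sheds 180 L/s to N23, N26: 90 each.
    N23: 70+90 = 160 ≤ 160
    N26: 60+90 = 150 > 80
Round 2 — N26 seizes.
  N26 sheds 150 L/s to N7: 150 each.
    N7: 60+150 = 210 > 120
Round 3 — N7 seizes.
  N7 sheds 210 L/s to N1, N5: 105 each.
    N1: 40+105 = 145 > 110
    N5: 110+105 = 215 > 140
Round 4 — N1, N5 seize.
  N1 sheds 145 L/s to N8: 145 each.
    N8: 10+145 = 155 > 100
  N5 sheds 215 L/s to N8: 215 each.
    N8: 155+215 = 370 > 100
Round 5 — N8 seizes.
  N8 sheds 370 L/s: no online neighbours, lost.
No further seizures.

2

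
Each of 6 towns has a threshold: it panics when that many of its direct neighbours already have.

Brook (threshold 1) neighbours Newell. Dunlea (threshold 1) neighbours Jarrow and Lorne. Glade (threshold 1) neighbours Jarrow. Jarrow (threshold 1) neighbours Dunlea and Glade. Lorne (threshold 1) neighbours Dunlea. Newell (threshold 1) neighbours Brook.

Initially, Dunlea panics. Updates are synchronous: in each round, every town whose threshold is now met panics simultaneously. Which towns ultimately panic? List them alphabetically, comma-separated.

Dunlea, Glade, Jarrow, Lorne

Round 1 — Dunlea panics (initial).
Round 2 — checking thresholds:
  Jarrow: 1 of 2 neighbours ≥ 1, panics.
  Lorne: 1 of 1 neighbours ≥ 1, panics.
Round 3 — checking thresholds:
  Glade: 1 of 1 neighbours ≥ 1, panics.
Round 4 — no new panics; cascade stops.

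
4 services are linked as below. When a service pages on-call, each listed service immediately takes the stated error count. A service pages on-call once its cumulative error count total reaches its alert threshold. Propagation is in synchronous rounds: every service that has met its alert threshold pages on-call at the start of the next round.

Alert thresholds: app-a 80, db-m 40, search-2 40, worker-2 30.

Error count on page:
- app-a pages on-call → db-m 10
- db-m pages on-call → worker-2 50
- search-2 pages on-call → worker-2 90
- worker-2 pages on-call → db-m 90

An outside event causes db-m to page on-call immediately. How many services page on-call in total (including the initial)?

2

Round 1 — db-m pages on-call (initial).
  worker-2: +50 → 50 ≥ 30
Round 2 — worker-2 pages on-call.
No further pages.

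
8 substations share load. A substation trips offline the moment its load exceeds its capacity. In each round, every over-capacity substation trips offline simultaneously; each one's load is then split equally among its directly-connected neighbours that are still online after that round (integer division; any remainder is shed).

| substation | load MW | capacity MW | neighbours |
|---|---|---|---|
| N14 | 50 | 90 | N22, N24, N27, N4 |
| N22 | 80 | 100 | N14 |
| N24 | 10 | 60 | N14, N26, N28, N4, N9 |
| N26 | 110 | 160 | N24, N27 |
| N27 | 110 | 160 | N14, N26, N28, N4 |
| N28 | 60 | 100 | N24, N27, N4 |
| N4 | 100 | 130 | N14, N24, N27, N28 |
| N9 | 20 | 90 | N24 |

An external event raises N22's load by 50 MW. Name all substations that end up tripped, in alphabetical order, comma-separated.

Round 1 — N22 at 130 > 100. N22 trips offline.
  N22 sheds 130 MW to N14: 130 each.
    N14: 50+130 = 180 > 90
Round 2 — N14 trips offline.
  N14 sheds 180 MW to N24, N27, N4: 60 each.
    N24: 10+60 = 70 > 60
    N27: 110+60 = 170 > 160
    N4: 100+60 = 160 > 130
Round 3 — N24, N27, N4 trip offline.
  N24 sheds 70 MW to N26, N28, N9: 23 each (1 lost).
    N26: 110+23 = 133 ≤ 160
    N28: 60+23 = 83 ≤ 100
    N9: 20+23 = 43 ≤ 90
  N27 sheds 170 MW to N26, N28: 85 each.
    N26: 133+85 = 218 > 160
    N28: 83+85 = 168 > 100
  N4 sheds 160 MW to N28: 160 each.
    N28: 168+160 = 328 > 100
Round 4 — N26, N28 trip offline.
  N26 sheds 218 MW: no online neighbours, lost.
  N28 sheds 328 MW: no online neighbours, lost.
No further trips.

N14, N22, N24, N26, N27, N28, N4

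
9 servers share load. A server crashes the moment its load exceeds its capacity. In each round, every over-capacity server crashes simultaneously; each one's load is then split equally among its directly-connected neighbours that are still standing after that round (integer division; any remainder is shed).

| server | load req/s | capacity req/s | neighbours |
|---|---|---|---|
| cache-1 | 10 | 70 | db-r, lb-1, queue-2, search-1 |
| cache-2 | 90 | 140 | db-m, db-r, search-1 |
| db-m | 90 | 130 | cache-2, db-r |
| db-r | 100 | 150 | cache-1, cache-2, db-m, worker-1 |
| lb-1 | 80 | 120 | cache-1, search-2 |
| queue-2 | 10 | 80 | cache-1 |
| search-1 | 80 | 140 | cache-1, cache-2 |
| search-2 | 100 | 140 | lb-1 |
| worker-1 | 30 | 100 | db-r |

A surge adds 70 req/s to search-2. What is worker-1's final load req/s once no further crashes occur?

92

Round 1 — search-2 at 170 > 140. search-2 crashes.
  search-2 sheds 170 req/s to lb-1: 170 each.
    lb-1: 80+170 = 250 > 120
Round 2 — lb-1 crashes.
  lb-1 sheds 250 req/s to cache-1: 250 each.
    cache-1: 10+250 = 260 > 70
Round 3 — cache-1 crashes.
  cache-1 sheds 260 req/s to db-r, queue-2, search-1: 86 each (2 lost).
    db-r: 100+86 = 186 > 150
    queue-2: 10+86 = 96 > 80
    search-1: 80+86 = 166 > 140
Round 4 — db-r, queue-2, search-1 crash.
  db-r sheds 186 req/s to cache-2, db-m, worker-1: 62 each.
    cache-2: 90+62 = 152 > 140
    db-m: 90+62 = 152 > 130
    worker-1: 30+62 = 92 ≤ 100
  queue-2 sheds 96 req/s: no online neighbours, lost.
  search-1 sheds 166 req/s to cache-2: 166 each.
    cache-2: 152+166 = 318 > 140
Round 5 — cache-2, db-m crash.
  cache-2 sheds 318 req/s: no online neighbours, lost.
  db-m sheds 152 req/s: no online neighbours, lost.
No further crashes.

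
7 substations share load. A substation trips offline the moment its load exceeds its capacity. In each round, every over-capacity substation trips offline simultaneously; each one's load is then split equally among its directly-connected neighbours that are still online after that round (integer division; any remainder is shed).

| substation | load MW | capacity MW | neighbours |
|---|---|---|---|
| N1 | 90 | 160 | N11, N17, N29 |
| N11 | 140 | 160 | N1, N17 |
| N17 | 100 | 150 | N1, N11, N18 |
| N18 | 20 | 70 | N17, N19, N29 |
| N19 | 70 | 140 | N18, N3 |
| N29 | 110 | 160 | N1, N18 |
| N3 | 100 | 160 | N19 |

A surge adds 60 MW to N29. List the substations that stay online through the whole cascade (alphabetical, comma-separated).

N19, N3

Round 1 — N29 at 170 > 160. N29 trips offline.
  N29 sheds 170 MW to N1, N18: 85 each.
    N1: 90+85 = 175 > 160
    N18: 20+85 = 105 > 70
Round 2 — N1, N18 trip offline.
  N1 sheds 175 MW to N11, N17: 87 each (1 lost).
    N11: 140+87 = 227 > 160
    N17: 100+87 = 187 > 150
  N18 sheds 105 MW to N17, N19: 52 each (1 lost).
    N17: 187+52 = 239 > 150
    N19: 70+52 = 122 ≤ 140
Round 3 — N11, N17 trip offline.
  N11 sheds 227 MW: no online neighbours, lost.
  N17 sheds 239 MW: no online neighbours, lost.
No further trips.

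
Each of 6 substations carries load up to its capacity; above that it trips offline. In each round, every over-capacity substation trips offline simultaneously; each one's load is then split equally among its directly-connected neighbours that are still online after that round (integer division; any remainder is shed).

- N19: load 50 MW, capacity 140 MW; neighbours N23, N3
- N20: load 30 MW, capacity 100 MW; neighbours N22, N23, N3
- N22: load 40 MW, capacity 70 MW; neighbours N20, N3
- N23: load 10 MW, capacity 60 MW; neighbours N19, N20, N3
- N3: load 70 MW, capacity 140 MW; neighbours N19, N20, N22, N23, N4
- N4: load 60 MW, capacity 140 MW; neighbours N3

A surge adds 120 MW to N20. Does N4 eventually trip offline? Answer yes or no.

no

Round 1 — N20 at 150 > 100. N20 trips offline.
  N20 sheds 150 MW to N22, N23, N3: 50 each.
    N22: 40+50 = 90 > 70
    N23: 10+50 = 60 ≤ 60
    N3: 70+50 = 120 ≤ 140
Round 2 — N22 trips offline.
  N22 sheds 90 MW to N3: 90 each.
    N3: 120+90 = 210 > 140
Round 3 — N3 trips offline.
  N3 sheds 210 MW to N19, N23, N4: 70 each.
    N19: 50+70 = 120 ≤ 140
    N23: 60+70 = 130 > 60
    N4: 60+70 = 130 ≤ 140
Round 4 — N23 trips offline.
  N23 sheds 130 MW to N19: 130 each.
    N19: 120+130 = 250 > 140
Round 5 — N19 trips offline.
  N19 sheds 250 MW: no online neighbours, lost.
No further trips.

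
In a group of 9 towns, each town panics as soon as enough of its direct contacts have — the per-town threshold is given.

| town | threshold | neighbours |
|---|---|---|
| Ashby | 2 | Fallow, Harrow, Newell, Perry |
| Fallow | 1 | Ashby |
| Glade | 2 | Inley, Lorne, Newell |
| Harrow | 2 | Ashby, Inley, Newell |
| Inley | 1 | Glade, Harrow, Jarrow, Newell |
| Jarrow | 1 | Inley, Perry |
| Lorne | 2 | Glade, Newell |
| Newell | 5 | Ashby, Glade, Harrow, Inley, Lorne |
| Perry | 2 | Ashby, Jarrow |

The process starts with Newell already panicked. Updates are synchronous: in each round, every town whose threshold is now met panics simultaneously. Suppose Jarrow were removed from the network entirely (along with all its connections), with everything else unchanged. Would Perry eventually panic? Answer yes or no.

With Jarrow removed:
Round 1 — Newell panics (initial).
Round 2 — checking thresholds:
  Ashby: 1 of 4 neighbours < 2, holds.
  Glade: 1 of 3 neighbours < 2, holds.
  Harrow: 1 of 3 neighbours < 2, holds.
  Inley: 1 of 3 neighbours ≥ 1, panics.
  Lorne: 1 of 2 neighbours < 2, holds.
Round 3 — checking thresholds:
  Ashby: 1 of 4 neighbours < 2, holds.
  Glade: 2 of 3 neighbours ≥ 2, panics.
  Harrow: 2 of 3 neighbours ≥ 2, panics.
  Lorne: 1 of 2 neighbours < 2, holds.
Round 4 — checking thresholds:
  Ashby: 2 of 4 neighbours ≥ 2, panics.
  Lorne: 2 of 2 neighbours ≥ 2, panics.
Round 5 — checking thresholds:
  Fallow: 1 of 1 neighbours ≥ 1, panics.
  Perry: 1 of 1 neighbours < 2, holds.
Round 6 — no new panics; cascade stops.

no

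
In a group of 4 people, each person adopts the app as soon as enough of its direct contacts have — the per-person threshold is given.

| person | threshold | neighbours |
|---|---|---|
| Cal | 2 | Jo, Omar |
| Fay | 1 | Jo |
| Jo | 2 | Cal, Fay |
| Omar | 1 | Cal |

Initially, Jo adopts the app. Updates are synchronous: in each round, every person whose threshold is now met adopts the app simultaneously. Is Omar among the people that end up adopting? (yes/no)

Round 1 — Jo adopts the app (initial).
Round 2 — checking thresholds:
  Cal: 1 of 2 neighbours < 2, holds.
  Fay: 1 of 1 neighbours ≥ 1, adopts the app.
Round 3 — no new adoptions; cascade stops.

no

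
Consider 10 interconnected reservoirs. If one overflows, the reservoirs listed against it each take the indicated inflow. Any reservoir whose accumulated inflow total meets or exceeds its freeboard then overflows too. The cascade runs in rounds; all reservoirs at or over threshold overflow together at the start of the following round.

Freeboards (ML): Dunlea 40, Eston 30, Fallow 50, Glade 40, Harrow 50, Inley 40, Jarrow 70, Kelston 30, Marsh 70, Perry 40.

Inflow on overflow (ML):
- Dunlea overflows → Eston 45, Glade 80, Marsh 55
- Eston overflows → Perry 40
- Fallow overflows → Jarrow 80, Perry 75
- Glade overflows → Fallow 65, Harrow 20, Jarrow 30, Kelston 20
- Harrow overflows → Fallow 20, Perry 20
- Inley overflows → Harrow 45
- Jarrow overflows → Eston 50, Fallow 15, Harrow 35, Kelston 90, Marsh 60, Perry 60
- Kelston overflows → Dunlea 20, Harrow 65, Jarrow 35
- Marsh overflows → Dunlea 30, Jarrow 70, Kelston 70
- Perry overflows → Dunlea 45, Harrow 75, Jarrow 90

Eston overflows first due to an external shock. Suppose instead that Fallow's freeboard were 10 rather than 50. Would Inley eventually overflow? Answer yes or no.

With Fallow's freeboard at 10:
Round 1 — Eston overflows (initial).
  Perry: +40 → 40 ≥ 40
Round 2 — Perry overflows.
  Dunlea: +45 → 45 ≥ 40
  Harrow: +75 → 75 ≥ 50
  Jarrow: +90 → 90 ≥ 70
Round 3 — Dunlea, Harrow, Jarrow overflow.
  Fallow: +20+15 → 35 ≥ 10
  Glade: +80 → 80 ≥ 40
  Kelston: +90 → 90 ≥ 30
  Marsh: +55+60 → 115 ≥ 70
Round 4 — Fallow, Glade, Kelston, Marsh overflow.
No further overflows.

no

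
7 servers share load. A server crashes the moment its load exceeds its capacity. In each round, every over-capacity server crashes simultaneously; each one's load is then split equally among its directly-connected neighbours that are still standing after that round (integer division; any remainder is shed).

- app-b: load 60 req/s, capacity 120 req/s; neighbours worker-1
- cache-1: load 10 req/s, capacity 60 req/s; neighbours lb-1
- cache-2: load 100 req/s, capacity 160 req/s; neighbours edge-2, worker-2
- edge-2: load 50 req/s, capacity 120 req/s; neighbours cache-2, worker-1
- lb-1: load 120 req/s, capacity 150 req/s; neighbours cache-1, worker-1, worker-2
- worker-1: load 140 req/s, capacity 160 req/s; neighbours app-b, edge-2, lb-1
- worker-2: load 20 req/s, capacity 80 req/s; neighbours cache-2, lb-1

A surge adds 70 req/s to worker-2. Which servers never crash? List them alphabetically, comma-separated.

Round 1 — worker-2 at 90 > 80. worker-2 crashes.
  worker-2 sheds 90 req/s to cache-2, lb-1: 45 each.
    cache-2: 100+45 = 145 ≤ 160
    lb-1: 120+45 = 165 > 150
Round 2 — lb-1 crashes.
  lb-1 sheds 165 req/s to cache-1, worker-1: 82 each (1 lost).
    cache-1: 10+82 = 92 > 60
    worker-1: 140+82 = 222 > 160
Round 3 — cache-1, worker-1 crash.
  cache-1 sheds 92 req/s: no online neighbours, lost.
  worker-1 sheds 222 req/s to app-b, edge-2: 111 each.
    app-b: 60+111 = 171 > 120
    edge-2: 50+111 = 161 > 120
Round 4 — app-b, edge-2 crash.
  app-b sheds 171 req/s: no online neighbours, lost.
  edge-2 sheds 161 req/s to cache-2: 161 each.
    cache-2: 145+161 = 306 > 160
Round 5 — cache-2 crashes.
  cache-2 sheds 306 req/s: no online neighbours, lost.
No further crashes.

none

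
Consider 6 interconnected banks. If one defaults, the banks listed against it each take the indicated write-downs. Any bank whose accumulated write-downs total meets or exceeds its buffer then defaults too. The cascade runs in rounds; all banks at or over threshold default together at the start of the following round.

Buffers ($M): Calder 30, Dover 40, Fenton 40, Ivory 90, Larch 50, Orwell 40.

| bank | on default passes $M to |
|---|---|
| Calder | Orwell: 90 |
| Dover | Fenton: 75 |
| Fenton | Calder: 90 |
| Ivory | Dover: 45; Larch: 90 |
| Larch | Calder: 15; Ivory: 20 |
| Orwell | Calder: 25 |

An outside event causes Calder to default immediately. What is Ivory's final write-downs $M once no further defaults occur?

0

Round 1 — Calder defaults (initial).
  Orwell: +90 → 90 ≥ 40
Round 2 — Orwell defaults.
No further defaults.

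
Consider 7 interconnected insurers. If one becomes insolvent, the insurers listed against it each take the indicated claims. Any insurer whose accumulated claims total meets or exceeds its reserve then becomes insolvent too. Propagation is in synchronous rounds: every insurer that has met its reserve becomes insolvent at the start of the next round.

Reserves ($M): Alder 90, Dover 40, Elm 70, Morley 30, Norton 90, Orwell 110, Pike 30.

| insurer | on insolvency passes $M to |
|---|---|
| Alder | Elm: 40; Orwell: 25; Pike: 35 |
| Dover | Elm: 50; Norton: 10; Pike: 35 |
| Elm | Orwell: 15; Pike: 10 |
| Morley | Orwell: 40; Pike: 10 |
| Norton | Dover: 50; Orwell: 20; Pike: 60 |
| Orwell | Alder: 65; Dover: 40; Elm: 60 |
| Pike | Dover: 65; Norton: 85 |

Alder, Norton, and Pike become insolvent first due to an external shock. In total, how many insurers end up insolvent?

5

Round 1 — Alder, Norton, Pike become insolvent (initial).
  Dover: +50+65 → 115 ≥ 40
  Elm: +40 → 40 < 70
  Orwell: +25+20 → 45 < 110
Round 2 — Dover becomes insolvent.
  Elm: +50 → 90 ≥ 70
Round 3 — Elm becomes insolvent.
  Orwell: +15 → 60 < 110
No further insolvencies.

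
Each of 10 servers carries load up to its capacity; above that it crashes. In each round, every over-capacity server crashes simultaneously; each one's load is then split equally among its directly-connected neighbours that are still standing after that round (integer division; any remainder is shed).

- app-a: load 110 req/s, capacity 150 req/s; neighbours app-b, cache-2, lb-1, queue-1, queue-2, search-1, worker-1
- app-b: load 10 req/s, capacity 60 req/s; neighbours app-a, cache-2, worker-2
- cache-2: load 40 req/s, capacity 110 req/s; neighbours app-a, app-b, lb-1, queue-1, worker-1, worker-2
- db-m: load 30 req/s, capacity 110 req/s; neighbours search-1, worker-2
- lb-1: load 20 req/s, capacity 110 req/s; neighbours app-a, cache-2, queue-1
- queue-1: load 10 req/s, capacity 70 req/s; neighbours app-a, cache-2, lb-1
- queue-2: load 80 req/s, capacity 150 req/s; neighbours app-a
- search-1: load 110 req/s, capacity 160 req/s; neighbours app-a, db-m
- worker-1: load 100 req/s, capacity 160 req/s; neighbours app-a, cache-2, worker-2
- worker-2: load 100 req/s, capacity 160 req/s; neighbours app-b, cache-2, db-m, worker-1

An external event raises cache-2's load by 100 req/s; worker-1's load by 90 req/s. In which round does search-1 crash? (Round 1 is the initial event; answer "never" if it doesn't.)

4

Round 1 — cache-2 at 140 > 110; worker-1 at 190 > 160. cache-2, worker-1 crash.
  cache-2 sheds 140 req/s to app-a, app-b, lb-1, queue-1, worker-2: 28 each.
    app-a: 110+28 = 138 ≤ 150
    app-b: 10+28 = 38 ≤ 60
    lb-1: 20+28 = 48 ≤ 110
    queue-1: 10+28 = 38 ≤ 70
    worker-2: 100+28 = 128 ≤ 160
  worker-1 sheds 190 req/s to app-a, worker-2: 95 each.
    app-a: 138+95 = 233 > 150
    worker-2: 128+95 = 223 > 160
Round 2 — app-a, worker-2 crash.
  app-a sheds 233 req/s to app-b, lb-1, queue-1, queue-2, search-1: 46 each (3 lost).
    app-b: 38+46 = 84 > 60
    lb-1: 48+46 = 94 ≤ 110
    queue-1: 38+46 = 84 > 70
    queue-2: 80+46 = 126 ≤ 150
    search-1: 110+46 = 156 ≤ 160
  worker-2 sheds 223 req/s to app-b, db-m: 111 each (1 lost).
    app-b: 84+111 = 195 > 60
    db-m: 30+111 = 141 > 110
Round 3 — app-b, db-m, queue-1 crash.
  app-b sheds 195 req/s: no online neighbours, lost.
  db-m sheds 141 req/s to search-1: 141 each.
    search-1: 156+141 = 297 > 160
  queue-1 sheds 84 req/s to lb-1: 84 each.
    lb-1: 94+84 = 178 > 110
Round 4 — lb-1, search-1 crash.
  lb-1 sheds 178 req/s: no online neighbours, lost.
  search-1 sheds 297 req/s: no online neighbours, lost.
No further crashes.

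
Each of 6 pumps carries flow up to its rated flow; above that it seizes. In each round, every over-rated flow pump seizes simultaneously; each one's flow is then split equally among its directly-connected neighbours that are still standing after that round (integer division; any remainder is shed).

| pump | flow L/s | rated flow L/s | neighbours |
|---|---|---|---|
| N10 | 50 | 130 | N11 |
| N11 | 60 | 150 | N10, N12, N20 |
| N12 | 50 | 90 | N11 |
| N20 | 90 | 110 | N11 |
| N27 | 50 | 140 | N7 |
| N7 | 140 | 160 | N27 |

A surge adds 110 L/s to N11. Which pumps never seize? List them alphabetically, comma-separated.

Round 1 — N11 at 170 > 150. N11 seizes.
  N11 sheds 170 L/s to N10, N12, N20: 56 each (2 lost).
    N10: 50+56 = 106 ≤ 130
    N12: 50+56 = 106 > 90
    N20: 90+56 = 146 > 110
Round 2 — N12, N20 seize.
  N12 sheds 106 L/s: no online neighbours, lost.
  N20 sheds 146 L/s: no online neighbours, lost.
No further seizures.

N10, N27, N7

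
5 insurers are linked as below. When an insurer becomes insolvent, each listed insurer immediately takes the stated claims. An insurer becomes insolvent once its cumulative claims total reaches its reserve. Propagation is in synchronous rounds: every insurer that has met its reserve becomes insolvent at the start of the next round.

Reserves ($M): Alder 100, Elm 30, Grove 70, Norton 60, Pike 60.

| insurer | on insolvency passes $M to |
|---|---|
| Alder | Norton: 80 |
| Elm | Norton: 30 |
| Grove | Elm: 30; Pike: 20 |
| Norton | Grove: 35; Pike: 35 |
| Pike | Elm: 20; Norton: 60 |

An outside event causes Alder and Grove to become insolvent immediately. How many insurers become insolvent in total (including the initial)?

Round 1 — Alder, Grove become insolvent (initial).
  Elm: +30 → 30 ≥ 30
  Norton: +80 → 80 ≥ 60
  Pike: +20 → 20 < 60
Round 2 — Elm, Norton become insolvent.
  Pike: +35 → 55 < 60
No further insolvencies.

4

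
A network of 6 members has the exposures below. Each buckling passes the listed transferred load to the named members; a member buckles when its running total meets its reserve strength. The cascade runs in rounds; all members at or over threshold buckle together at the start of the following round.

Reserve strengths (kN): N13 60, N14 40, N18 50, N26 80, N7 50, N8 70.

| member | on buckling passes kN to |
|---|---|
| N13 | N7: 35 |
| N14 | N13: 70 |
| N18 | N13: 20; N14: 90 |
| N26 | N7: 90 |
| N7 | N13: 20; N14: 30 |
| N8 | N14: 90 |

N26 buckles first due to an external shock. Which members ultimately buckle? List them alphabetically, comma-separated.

N26, N7

Round 1 — N26 buckles (initial).
  N7: +90 → 90 ≥ 50
Round 2 — N7 buckles.
  N13: +20 → 20 < 60
  N14: +30 → 30 < 40
No further bucklings.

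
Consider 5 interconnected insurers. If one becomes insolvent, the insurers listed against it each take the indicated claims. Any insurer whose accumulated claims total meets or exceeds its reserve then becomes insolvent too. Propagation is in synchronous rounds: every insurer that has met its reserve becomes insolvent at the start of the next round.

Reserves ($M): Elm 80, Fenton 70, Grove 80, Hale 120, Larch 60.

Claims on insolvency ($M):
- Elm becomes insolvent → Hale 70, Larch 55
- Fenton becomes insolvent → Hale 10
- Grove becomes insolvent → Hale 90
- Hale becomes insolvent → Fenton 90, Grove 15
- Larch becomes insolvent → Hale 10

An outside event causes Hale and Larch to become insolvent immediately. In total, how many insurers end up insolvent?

3

Round 1 — Hale, Larch become insolvent (initial).
  Fenton: +90 → 90 ≥ 70
  Grove: +15 → 15 < 80
Round 2 — Fenton becomes insolvent.
No further insolvencies.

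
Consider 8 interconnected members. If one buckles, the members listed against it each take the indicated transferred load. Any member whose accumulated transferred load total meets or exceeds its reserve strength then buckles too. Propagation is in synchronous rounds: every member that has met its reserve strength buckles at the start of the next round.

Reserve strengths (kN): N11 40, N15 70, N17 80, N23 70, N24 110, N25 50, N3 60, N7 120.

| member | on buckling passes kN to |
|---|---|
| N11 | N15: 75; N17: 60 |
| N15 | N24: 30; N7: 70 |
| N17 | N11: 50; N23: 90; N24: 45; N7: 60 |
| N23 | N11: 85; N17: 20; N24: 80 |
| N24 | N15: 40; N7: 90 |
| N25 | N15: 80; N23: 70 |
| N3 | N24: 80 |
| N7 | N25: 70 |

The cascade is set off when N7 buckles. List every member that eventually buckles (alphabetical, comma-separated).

N11, N15, N17, N23, N24, N25, N7

Round 1 — N7 buckles (initial).
  N25: +70 → 70 ≥ 50
Round 2 — N25 buckles.
  N15: +80 → 80 ≥ 70
  N23: +70 → 70 ≥ 70
Round 3 — N15, N23 buckle.
  N11: +85 → 85 ≥ 40
  N17: +20 → 20 < 80
  N24: +30+80 → 110 ≥ 110
Round 4 — N11, N24 buckle.
  N17: +60 → 80 ≥ 80
Round 5 — N17 buckles.
No further bucklings.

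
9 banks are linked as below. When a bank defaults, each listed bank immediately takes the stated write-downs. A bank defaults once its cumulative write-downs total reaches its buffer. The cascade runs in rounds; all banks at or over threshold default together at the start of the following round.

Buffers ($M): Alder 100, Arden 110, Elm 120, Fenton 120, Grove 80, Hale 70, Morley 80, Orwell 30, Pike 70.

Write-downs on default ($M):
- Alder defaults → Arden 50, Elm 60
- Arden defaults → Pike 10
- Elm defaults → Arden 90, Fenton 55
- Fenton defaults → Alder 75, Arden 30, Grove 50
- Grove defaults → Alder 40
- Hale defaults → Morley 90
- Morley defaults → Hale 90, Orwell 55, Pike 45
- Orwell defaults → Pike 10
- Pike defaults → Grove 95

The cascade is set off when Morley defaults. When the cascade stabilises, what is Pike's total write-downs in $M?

55

Round 1 — Morley defaults (initial).
  Hale: +90 → 90 ≥ 70
  Orwell: +55 → 55 ≥ 30
  Pike: +45 → 45 < 70
Round 2 — Hale, Orwell default.
  Pike: +10 → 55 < 70
No further defaults.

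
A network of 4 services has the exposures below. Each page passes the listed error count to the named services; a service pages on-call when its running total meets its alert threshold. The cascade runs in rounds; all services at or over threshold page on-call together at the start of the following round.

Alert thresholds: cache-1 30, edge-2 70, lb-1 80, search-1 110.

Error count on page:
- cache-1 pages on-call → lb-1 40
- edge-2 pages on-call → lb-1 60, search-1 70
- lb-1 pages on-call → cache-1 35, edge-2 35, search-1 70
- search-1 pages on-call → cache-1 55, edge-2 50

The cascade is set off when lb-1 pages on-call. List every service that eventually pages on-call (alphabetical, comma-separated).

Round 1 — lb-1 pages on-call (initial).
  cache-1: +35 → 35 ≥ 30
  edge-2: +35 → 35 < 70
  search-1: +70 → 70 < 110
Round 2 — cache-1 pages on-call.
No further pages.

cache-1, lb-1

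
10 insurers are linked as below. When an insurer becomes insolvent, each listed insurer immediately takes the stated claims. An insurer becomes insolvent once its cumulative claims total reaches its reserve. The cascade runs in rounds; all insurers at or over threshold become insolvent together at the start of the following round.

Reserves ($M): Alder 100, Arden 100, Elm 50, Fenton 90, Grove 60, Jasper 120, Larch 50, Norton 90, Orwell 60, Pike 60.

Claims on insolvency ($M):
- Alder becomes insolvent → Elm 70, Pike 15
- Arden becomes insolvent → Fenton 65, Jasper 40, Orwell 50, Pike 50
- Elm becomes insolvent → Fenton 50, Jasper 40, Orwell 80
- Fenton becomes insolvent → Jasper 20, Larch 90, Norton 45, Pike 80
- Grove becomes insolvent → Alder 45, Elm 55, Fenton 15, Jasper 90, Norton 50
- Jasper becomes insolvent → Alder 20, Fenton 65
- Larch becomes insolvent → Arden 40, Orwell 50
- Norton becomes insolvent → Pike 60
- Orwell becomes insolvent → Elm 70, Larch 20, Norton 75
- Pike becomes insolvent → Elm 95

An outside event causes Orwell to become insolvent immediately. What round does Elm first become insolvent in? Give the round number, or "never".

2

Round 1 — Orwell becomes insolvent (initial).
  Elm: +70 → 70 ≥ 50
  Larch: +20 → 20 < 50
  Norton: +75 → 75 < 90
Round 2 — Elm becomes insolvent.
  Fenton: +50 → 50 < 90
  Jasper: +40 → 40 < 120
No further insolvencies.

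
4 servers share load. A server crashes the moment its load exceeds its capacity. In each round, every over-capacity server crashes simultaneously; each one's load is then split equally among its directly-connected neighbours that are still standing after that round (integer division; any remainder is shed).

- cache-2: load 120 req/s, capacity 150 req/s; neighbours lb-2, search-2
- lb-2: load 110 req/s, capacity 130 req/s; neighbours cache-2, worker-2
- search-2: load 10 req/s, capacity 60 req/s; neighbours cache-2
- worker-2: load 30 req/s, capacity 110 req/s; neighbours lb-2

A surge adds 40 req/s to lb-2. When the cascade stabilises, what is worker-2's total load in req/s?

105

Round 1 — lb-2 at 150 > 130. lb-2 crashes.
  lb-2 sheds 150 req/s to cache-2, worker-2: 75 each.
    cache-2: 120+75 = 195 > 150
    worker-2: 30+75 = 105 ≤ 110
Round 2 — cache-2 crashes.
  cache-2 sheds 195 req/s to search-2: 195 each.
    search-2: 10+195 = 205 > 60
Round 3 — search-2 crashes.
  search-2 sheds 205 req/s: no online neighbours, lost.
No further crashes.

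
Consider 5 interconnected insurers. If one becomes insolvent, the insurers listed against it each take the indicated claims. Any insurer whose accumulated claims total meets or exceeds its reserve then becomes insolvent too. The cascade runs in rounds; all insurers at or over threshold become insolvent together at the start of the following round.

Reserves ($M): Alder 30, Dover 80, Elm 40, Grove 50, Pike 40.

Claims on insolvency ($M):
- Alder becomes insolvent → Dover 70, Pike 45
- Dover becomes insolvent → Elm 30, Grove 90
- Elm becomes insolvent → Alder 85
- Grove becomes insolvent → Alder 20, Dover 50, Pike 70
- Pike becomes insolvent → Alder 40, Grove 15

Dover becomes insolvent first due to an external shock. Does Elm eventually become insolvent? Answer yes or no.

no

Round 1 — Dover becomes insolvent (initial).
  Elm: +30 → 30 < 40
  Grove: +90 → 90 ≥ 50
Round 2 — Grove becomes insolvent.
  Alder: +20 → 20 < 30
  Pike: +70 → 70 ≥ 40
Round 3 — Pike becomes insolvent.
  Alder: +40 → 60 ≥ 30
Round 4 — Alder becomes insolvent.
No further insolvencies.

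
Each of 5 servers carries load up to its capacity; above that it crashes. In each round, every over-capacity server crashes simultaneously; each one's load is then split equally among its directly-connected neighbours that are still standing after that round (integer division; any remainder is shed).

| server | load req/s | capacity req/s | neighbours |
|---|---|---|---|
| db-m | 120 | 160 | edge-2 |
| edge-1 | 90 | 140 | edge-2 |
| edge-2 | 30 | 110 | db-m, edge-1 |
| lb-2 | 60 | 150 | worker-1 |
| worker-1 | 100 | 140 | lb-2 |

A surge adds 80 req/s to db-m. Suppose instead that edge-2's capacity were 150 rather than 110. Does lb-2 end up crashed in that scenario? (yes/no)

no

With edge-2's capacity at 150:
Round 1 — db-m at 200 > 160. db-m crashes.
  db-m sheds 200 req/s to edge-2: 200 each.
    edge-2: 30+200 = 230 > 150
Round 2 — edge-2 crashes.
  edge-2 sheds 230 req/s to edge-1: 230 each.
    edge-1: 90+230 = 320 > 140
Round 3 — edge-1 crashes.
  edge-1 sheds 320 req/s: no online neighbours, lost.
No further crashes.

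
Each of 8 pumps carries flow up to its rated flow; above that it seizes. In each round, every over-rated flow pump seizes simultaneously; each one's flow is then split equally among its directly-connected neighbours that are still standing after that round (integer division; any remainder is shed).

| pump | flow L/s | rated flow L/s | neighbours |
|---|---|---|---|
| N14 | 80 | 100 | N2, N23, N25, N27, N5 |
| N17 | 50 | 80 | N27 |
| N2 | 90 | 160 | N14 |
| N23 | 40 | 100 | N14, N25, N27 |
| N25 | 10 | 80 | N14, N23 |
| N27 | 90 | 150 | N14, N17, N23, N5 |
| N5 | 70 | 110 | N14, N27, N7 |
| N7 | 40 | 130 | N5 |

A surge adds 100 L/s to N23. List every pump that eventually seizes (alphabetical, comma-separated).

Round 1 — N23 at 140 > 100. N23 seizes.
  N23 sheds 140 L/s to N14, N25, N27: 46 each (2 lost).
    N14: 80+46 = 126 > 100
    N25: 10+46 = 56 ≤ 80
    N27: 90+46 = 136 ≤ 150
Round 2 — N14 seizes.
  N14 sheds 126 L/s to N2, N25, N27, N5: 31 each (2 lost).
    N2: 90+31 = 121 ≤ 160
    N25: 56+31 = 87 > 80
    N27: 136+31 = 167 > 150
    N5: 70+31 = 101 ≤ 110
Round 3 — N25, N27 seize.
  N25 sheds 87 L/s: no online neighbours, lost.
  N27 sheds 167 L/s to N17, N5: 83 each (1 lost).
    N17: 50+83 = 133 > 80
    N5: 101+83 = 184 > 110
Round 4 — N17, N5 seize.
  N17 sheds 133 L/s: no online neighbours, lost.
  N5 sheds 184 L/s to N7: 184 each.
    N7: 40+184 = 224 > 130
Round 5 — N7 seizes.
  N7 sheds 224 L/s: no online neighbours, lost.
No further seizures.

N14, N17, N23, N25, N27, N5, N7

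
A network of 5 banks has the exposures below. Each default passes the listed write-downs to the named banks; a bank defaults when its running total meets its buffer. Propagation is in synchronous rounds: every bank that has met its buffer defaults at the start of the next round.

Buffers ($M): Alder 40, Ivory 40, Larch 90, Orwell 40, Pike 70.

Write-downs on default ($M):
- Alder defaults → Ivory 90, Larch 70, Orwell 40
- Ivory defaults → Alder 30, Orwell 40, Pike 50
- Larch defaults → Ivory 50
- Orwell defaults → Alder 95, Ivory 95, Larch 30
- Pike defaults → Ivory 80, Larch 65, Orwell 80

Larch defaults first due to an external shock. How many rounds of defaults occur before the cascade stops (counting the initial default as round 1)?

4

Round 1 — Larch defaults (initial).
  Ivory: +50 → 50 ≥ 40
Round 2 — Ivory defaults.
  Alder: +30 → 30 < 40
  Orwell: +40 → 40 ≥ 40
  Pike: +50 → 50 < 70
Round 3 — Orwell defaults.
  Alder: +95 → 125 ≥ 40
Round 4 — Alder defaults.
No further defaults.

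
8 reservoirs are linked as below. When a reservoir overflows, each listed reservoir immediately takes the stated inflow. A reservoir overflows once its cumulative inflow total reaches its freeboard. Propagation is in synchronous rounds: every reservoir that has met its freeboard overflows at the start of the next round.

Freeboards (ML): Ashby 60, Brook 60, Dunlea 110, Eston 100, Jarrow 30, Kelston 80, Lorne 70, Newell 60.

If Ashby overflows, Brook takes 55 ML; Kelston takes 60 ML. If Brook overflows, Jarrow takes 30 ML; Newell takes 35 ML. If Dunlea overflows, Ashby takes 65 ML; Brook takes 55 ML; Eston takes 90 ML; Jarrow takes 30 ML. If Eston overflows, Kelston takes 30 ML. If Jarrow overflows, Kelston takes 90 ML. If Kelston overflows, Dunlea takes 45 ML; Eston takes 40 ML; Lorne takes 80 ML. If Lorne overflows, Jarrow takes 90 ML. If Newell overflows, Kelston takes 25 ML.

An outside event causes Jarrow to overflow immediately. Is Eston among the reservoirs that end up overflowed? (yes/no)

no

Round 1 — Jarrow overflows (initial).
  Kelston: +90 → 90 ≥ 80
Round 2 — Kelston overflows.
  Dunlea: +45 → 45 < 110
  Eston: +40 → 40 < 100
  Lorne: +80 → 80 ≥ 70
Round 3 — Lorne overflows.
No further overflows.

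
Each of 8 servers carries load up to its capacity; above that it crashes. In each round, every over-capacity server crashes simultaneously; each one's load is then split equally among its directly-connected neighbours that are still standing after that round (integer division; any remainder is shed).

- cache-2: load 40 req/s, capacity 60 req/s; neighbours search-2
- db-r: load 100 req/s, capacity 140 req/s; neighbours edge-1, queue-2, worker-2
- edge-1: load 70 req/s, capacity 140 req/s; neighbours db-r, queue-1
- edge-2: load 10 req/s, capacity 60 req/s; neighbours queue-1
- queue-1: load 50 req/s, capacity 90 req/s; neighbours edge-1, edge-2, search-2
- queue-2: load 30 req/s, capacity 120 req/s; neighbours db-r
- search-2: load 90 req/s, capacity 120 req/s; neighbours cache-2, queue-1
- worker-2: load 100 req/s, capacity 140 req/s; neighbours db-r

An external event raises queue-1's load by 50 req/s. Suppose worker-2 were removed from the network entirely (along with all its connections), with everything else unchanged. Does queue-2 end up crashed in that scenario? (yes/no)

With worker-2 removed:
Round 1 — queue-1 at 100 > 90. queue-1 crashes.
  queue-1 sheds 100 req/s to edge-1, edge-2, search-2: 33 each (1 lost).
    edge-1: 70+33 = 103 ≤ 140
    edge-2: 10+33 = 43 ≤ 60
    search-2: 90+33 = 123 > 120
Round 2 — search-2 crashes.
  search-2 sheds 123 req/s to cache-2: 123 each.
    cache-2: 40+123 = 163 > 60
Round 3 — cache-2 crashes.
  cache-2 sheds 163 req/s: no online neighbours, lost.
No further crashes.

no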